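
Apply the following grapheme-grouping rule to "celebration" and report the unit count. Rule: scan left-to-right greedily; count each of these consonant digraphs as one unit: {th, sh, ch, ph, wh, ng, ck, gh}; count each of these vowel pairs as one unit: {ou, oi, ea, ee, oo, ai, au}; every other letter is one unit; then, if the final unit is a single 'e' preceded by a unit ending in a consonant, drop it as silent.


Word: "celebration" (11 letters)
Left-to-right scan:
  (1) 'c' (letter)
  (2) 'e' (letter)
  (3) 'l' (letter)
  (4) 'e' (letter)
  (5) 'b' (letter)
  (6) 'r' (letter)
  (7) 'a' (letter)
  (8) 't' (letter)
  (9) 'i' (letter)
  (10) 'o' (letter)
  (11) 'n' (letter)
Units from scan: 11
Sound units = 11 units


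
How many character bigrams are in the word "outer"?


Word: "outer" (length 5)
Number of 2-grams = length - 2 + 1 = 5 - 2 + 1
= 4


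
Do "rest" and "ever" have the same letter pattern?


Pattern of "rest": [0, 1, 2, 3]
Pattern of "ever": [0, 1, 0, 2]
Patterns do not match
Same pattern = No


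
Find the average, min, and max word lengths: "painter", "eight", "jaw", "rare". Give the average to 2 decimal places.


Lengths: "painter"=7, "eight"=5, "jaw"=3, "rare"=4
Sum = 19, Count = 4
Average = 19/4 = 4.75
= avg=4.75, min=3, max=7


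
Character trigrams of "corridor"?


Word: "corridor" (length 8)
Number of trigrams = 8 - 3 + 1 = 6
  Position 0: "cor"
  Position 1: "orr"
  Position 2: "rri"
  Position 3: "rid"
  Position 4: "ido"
  Position 5: "dor"
Trigrams = "cor", "orr", "rri", "rid", "ido", "dor"


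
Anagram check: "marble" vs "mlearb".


Word 1: "marble" → sorted: abelmr
Word 2: "mlearb" → sorted: abelmr
Same letters? abelmr == abelmr
Anagram = Yes


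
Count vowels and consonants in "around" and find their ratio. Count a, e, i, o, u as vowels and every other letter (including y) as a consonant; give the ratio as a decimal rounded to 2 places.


Word: "around"
Vowels (a,e,i,o,u): 3
Consonants: 3
Ratio = 3/3
= 1.00


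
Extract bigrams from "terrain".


Word: "terrain" (length 7)
Number of bigrams = 7 - 2 + 1 = 6
  Position 0: "te"
  Position 1: "er"
  Position 2: "rr"
  Position 3: "ra"
  Position 4: "ai"
  Position 5: "in"
Bigrams = "te", "er", "rr", "ra", "ai", "in"


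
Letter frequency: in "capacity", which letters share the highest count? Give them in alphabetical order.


Word: "capacity"
Letter counts:
  'a': 2
  'c': 2
  'i': 1
  'p': 1
  't': 1
  'y': 1
Maximum count = 2
Most frequent = 'a', 'c' (2 times each)


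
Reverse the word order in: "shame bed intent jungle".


Original: "shame bed intent jungle"
Words (1..n): shame | bed | intent | jungle
Reversed (n..1): jungle | intent | bed | shame
Result = "jungle intent bed shame"


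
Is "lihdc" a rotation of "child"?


Word: "child", Candidate: "lihdc"
Method: check if candidate is substring of word+word
"childchild" contains "lihdc"? No
Is rotation = No


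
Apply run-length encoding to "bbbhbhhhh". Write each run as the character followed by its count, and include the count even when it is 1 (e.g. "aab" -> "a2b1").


String: "bbbhbhhhh"
Scanning for consecutive runs:
  'b' x 3
  'h' x 1
  'b' x 1
  'h' x 4
RLE = "b3h1b1h4"


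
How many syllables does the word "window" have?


Word: "window"
Syllable breakdown: win / dow
Counting: 2 parts
= 2 syllables


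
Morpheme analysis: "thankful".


Word: "thankful"
Morphemes: thank | -ful
Each morpheme carries meaning
= 2 morphemes


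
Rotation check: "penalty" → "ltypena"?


Word: "penalty", Candidate: "ltypena"
Method: check if candidate is substring of word+word
"penaltypenalty" contains "ltypena"? Yes
Is rotation = Yes


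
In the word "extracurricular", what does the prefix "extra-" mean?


Prefix: extra-
As in: extracurricular -> extra- + curricular
Meaning = beyond


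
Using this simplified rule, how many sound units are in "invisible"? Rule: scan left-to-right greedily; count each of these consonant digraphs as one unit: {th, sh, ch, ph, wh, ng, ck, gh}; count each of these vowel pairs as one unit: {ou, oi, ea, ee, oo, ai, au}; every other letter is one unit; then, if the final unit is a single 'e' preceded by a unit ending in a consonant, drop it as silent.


Word: "invisible" (9 letters)
Left-to-right scan:
  (1) 'i' (letter)
  (2) 'n' (letter)
  (3) 'v' (letter)
  (4) 'i' (letter)
  (5) 's' (letter)
  (6) 'i' (letter)
  (7) 'b' (letter)
  (8) 'l' (letter)
  (9) 'e' (letter)
Units from scan: 9
Final unit is 'e' after a consonant -> drop as silent (-1)
Sound units = 8 units


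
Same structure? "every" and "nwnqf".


Pattern of "every": [0, 1, 0, 2, 3]
Pattern of "nwnqf": [0, 1, 0, 2, 3]
Patterns match
Same pattern = Yes


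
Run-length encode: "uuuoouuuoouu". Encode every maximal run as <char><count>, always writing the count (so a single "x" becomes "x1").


String: "uuuoouuuoouu"
Scanning for consecutive runs:
  'u' x 3
  'o' x 2
  'u' x 3
  'o' x 2
  'u' x 2
RLE = "u3o2u3o2u2"


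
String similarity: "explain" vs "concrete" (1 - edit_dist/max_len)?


Word 1: "explain" (length 7)
Word 2: "concrete" (length 8)
One optimal edit sequence:
  1. insert 'c'  (+1)
  2. substitute 'e' -> 'o'  (+1)
  3. substitute 'x' -> 'n'  (+1)
  4. substitute 'p' -> 'c'  (+1)
  5. substitute 'l' -> 'r'  (+1)
  6. substitute 'a' -> 'e'  (+1)
  7. substitute 'i' -> 't'  (+1)
  8. substitute 'n' -> 'e'  (+1)
Edit distance = 8
Max length = max(7, 8) = 8
Similarity = 1 - 8/8
= 0.0000


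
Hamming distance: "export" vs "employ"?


Comparing character by character (same length = 6):
  Pos 0: 'e' vs 'e' =
  Pos 1: 'x' vs 'm' !=
  Pos 2: 'p' vs 'p' =
  Pos 3: 'o' vs 'l' !=
  Pos 4: 'r' vs 'o' !=
  Pos 5: 't' vs 'y' !=
Hamming distance = 4


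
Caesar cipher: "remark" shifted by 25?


Word: "remark"
Shift: 25
Each letter → (letter + shift) mod 26:
  'r' (17) + 25 = 16 → 'q'
  'e' (4) + 25 = 3 → 'd'
  'm' (12) + 25 = 11 → 'l'
  'a' (0) + 25 = 25 → 'z'
  'r' (17) + 25 = 16 → 'q'
  'k' (10) + 25 = 9 → 'j'
Result = "qdlzqj"


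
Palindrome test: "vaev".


Word: "vaev"
Reversed: "veav"
Forward == Backward? vaev != veav
Palindrome = No


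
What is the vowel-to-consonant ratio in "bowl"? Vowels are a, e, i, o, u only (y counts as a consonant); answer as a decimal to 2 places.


Word: "bowl"
Vowels (a,e,i,o,u): 1
Consonants: 3
Ratio = 1/3
= 0.33


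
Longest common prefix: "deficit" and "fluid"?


Word 1: "deficit"
Word 2: "fluid"
Comparing from start:
  Pos 0: 'd' != 'f' (stop)
LCP = "" (length 0)


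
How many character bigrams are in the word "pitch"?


Word: "pitch" (length 5)
Number of 2-grams = length - 2 + 1 = 5 - 2 + 1
= 4


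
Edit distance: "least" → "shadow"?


Word 1: "least" (length 5)
Word 2: "shadow" (length 6)
One optimal edit sequence (insert/delete/substitute each cost 1):
  1. substitute 'l' -> 's'  (+1)
  2. substitute 'e' -> 'h'  (+1)
  3. keep 'a'
  4. insert 'd'  (+1)
  5. substitute 's' -> 'o'  (+1)
  6. substitute 't' -> 'w'  (+1)
Total edit operations: 5
Edit distance = 5


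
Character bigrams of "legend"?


Word: "legend" (length 6)
Number of bigrams = 6 - 2 + 1 = 5
  Position 0: "le"
  Position 1: "eg"
  Position 2: "ge"
  Position 3: "en"
  Position 4: "nd"
Bigrams = "le", "eg", "ge", "en", "nd"


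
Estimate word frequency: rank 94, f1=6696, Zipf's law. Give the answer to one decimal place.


Zipf's law: f(r) = f(1) / r
f(1) = 6696
f(94) = 6696 / 94
= 71.2 occurrences


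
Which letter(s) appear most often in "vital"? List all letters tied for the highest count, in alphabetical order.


Word: "vital"
Letter counts:
  'a': 1
  'i': 1
  'l': 1
  't': 1
  'v': 1
Maximum count = 1
Most frequent = 'a', 'i', 'l', 't', 'v' (1 time each)


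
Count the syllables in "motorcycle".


Word: "motorcycle"
Syllable breakdown: mo-tor-cy-cle
Counting: 4 parts
= 4 syllables


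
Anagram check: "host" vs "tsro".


Word 1: "host" → sorted: host
Word 2: "tsro" → sorted: orst
Same letters? host != orst
Anagram = No


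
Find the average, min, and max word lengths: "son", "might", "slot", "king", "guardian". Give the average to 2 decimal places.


Lengths: "son"=3, "might"=5, "slot"=4, "king"=4, "guardian"=8
Sum = 24, Count = 5
Average = 24/5 = 4.80
= avg=4.80, min=3, max=8


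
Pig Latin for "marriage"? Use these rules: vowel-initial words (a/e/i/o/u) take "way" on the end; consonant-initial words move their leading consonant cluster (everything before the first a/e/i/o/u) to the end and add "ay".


Word: "marriage"
Starts with consonant(s) → move to end, add 'ay'
Consonant cluster: "m"
Pig Latin = "arriagemay"


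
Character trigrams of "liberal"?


Word: "liberal" (length 7)
Number of trigrams = 7 - 3 + 1 = 5
  Position 0: "lib"
  Position 1: "ibe"
  Position 2: "ber"
  Position 3: "era"
  Position 4: "ral"
Trigrams = "lib", "ibe", "ber", "era", "ral"


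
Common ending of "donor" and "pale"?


Word 1: "donor"
Word 2: "pale"
Comparing from end:
  Pos -1: 'r' != 'e' (stop)
LCS = "" (length 0)


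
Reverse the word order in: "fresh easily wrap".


Original: "fresh easily wrap"
Words (1..n): fresh | easily | wrap
Reversed (n..1): wrap | easily | fresh
Result = "wrap easily fresh"


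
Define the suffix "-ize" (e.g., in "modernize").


Suffix: -ize
Example: modernize = modern + -ize
Meaning = to make


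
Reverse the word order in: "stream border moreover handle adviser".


Original: "stream border moreover handle adviser"
Words (1..n): stream | border | moreover | handle | adviser
Reversed (n..1): adviser | handle | moreover | border | stream
Result = "adviser handle moreover border stream"


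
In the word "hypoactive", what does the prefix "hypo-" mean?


Prefix: hypo-
Example: hypoactive = hypo- + active
Meaning = under / below normal


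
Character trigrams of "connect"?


Word: "connect" (length 7)
Number of trigrams = 7 - 3 + 1 = 5
  Position 0: "con"
  Position 1: "onn"
  Position 2: "nne"
  Position 3: "nec"
  Position 4: "ect"
Trigrams = "con", "onn", "nne", "nec", "ect"


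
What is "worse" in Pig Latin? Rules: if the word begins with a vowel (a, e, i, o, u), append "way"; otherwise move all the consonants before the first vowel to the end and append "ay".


Word: "worse"
Starts with consonant(s) → move to end, add 'ay'
Consonant cluster: "w"
Pig Latin = "orseway"


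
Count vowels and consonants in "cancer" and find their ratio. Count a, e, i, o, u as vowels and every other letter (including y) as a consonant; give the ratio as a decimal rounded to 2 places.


Word: "cancer"
Vowels (a,e,i,o,u): 2
Consonants: 4
Ratio = 2/4
= 0.50


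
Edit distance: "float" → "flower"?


Word 1: "float" (length 5)
Word 2: "flower" (length 6)
One optimal edit sequence (insert/delete/substitute each cost 1):
  1. keep 'f'
  2. keep 'l'
  3. keep 'o'
  4. insert 'w'  (+1)
  5. substitute 'a' -> 'e'  (+1)
  6. substitute 't' -> 'r'  (+1)
Total edit operations: 3
Edit distance = 3


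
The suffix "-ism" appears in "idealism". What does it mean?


Suffix: -ism
Example: idealism (ideal + -ism)
Meaning = belief / practice


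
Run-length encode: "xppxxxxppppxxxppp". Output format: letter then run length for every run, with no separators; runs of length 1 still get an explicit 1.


String: "xppxxxxppppxxxppp"
Scanning for consecutive runs:
  'x' x 1
  'p' x 2
  'x' x 4
  'p' x 4
  'x' x 3
  'p' x 3
RLE = "x1p2x4p4x3p3"


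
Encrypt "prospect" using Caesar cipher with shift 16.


Word: "prospect"
Shift: 16
Each letter → (letter + shift) mod 26:
  'p' (15) + 16 = 5 → 'f'
  'r' (17) + 16 = 7 → 'h'
  'o' (14) + 16 = 4 → 'e'
  's' (18) + 16 = 8 → 'i'
  'p' (15) + 16 = 5 → 'f'
  'e' (4) + 16 = 20 → 'u'
  'c' (2) + 16 = 18 → 's'
  't' (19) + 16 = 9 → 'j'
Result = "fheifusj"


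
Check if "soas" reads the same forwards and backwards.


Word: "soas"
Reversed: "saos"
Forward == Backward? soas != saos
Palindrome = No


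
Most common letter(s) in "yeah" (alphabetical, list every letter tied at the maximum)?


Word: "yeah"
Letter counts:
  'a': 1
  'e': 1
  'h': 1
  'y': 1
Maximum count = 1
Most frequent = 'a', 'e', 'h', 'y' (1 time each)


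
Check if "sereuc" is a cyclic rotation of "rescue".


Word: "rescue", Candidate: "sereuc"
Method: check if candidate is substring of word+word
"rescuerescue" contains "sereuc"? No
Is rotation = No


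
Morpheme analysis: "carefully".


Word: "carefully"
Morphemes: care | -ful | -ly
Each morpheme carries meaning
= 3 morphemes


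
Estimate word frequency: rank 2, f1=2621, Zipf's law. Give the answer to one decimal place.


Zipf's law: f(r) = f(1) / r
f(1) = 2621
f(2) = 2621 / 2
= 1310.5 occurrences


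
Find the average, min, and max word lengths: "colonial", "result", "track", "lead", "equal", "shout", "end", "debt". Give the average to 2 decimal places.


Lengths: "colonial"=8, "result"=6, "track"=5, "lead"=4, "equal"=5, "shout"=5, "end"=3, "debt"=4
Sum = 40, Count = 8
Average = 40/8 = 5.00
= avg=5.00, min=3, max=8


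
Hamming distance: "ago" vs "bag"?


Comparing character by character (same length = 3):
  Pos 0: 'a' vs 'b' !=
  Pos 1: 'g' vs 'a' !=
  Pos 2: 'o' vs 'g' !=
Hamming distance = 3


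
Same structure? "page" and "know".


Pattern of "page": [0, 1, 2, 3]
Pattern of "know": [0, 1, 2, 3]
Patterns match
Same pattern = Yes


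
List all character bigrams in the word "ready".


Word: "ready" (length 5)
Number of bigrams = 5 - 2 + 1 = 4
  Position 0: "re"
  Position 1: "ea"
  Position 2: "ad"
  Position 3: "dy"
Bigrams = "re", "ea", "ad", "dy"


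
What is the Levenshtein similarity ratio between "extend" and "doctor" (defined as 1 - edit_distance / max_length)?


Word 1: "extend" (length 6)
Word 2: "doctor" (length 6)
One optimal edit sequence:
  1. substitute 'e' -> 'd'  (+1)
  2. substitute 'x' -> 'o'  (+1)
  3. substitute 't' -> 'c'  (+1)
  4. substitute 'e' -> 't'  (+1)
  5. substitute 'n' -> 'o'  (+1)
  6. substitute 'd' -> 'r'  (+1)
Edit distance = 6
Max length = max(6, 6) = 6
Similarity = 1 - 6/6
= 0.0000


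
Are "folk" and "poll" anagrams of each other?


Word 1: "folk" → sorted: fklo
Word 2: "poll" → sorted: llop
Same letters? fklo != llop
Anagram = No


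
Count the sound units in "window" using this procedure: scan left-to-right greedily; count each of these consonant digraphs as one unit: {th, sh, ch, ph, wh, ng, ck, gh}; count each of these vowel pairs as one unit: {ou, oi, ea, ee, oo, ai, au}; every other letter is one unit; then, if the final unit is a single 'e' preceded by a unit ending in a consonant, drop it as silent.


Word: "window" (6 letters)
Left-to-right scan:
  1. 'w' (letter)
  2. 'i' (letter)
  3. 'n' (letter)
  4. 'd' (letter)
  5. 'o' (letter)
  6. 'w' (letter)
Units from scan: 6
Sound units = 6 units


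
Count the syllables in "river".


Word: "river"
Syllable breakdown: riv | er
Counting: 2 parts
= 2 syllables


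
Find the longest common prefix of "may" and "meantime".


Word 1: "may"
Word 2: "meantime"
Comparing from start:
  Pos 0: 'm' == 'm'
  Pos 1: 'a' != 'e' (stop)
LCP = "m" (length 1)


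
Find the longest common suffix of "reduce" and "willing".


Word 1: "reduce"
Word 2: "willing"
Comparing from end:
  Pos -1: 'e' != 'g' (stop)
LCS = "" (length 0)


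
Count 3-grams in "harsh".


Word: "harsh" (length 5)
Number of 3-grams = length - 3 + 1 = 5 - 3 + 1
= 3


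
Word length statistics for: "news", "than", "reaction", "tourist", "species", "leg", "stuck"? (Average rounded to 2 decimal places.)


Lengths: "news"=4, "than"=4, "reaction"=8, "tourist"=7, "species"=7, "leg"=3, "stuck"=5
Sum = 38, Count = 7
Average = 38/7 = 5.43
= avg=5.43, min=3, max=8


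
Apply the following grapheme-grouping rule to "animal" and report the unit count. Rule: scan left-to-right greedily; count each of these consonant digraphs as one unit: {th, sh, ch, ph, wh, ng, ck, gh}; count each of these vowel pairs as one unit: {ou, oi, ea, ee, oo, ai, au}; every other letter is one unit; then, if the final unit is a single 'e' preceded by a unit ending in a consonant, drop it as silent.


Word: "animal" (6 letters)
Left-to-right scan:
  (1) 'a' (letter)
  (2) 'n' (letter)
  (3) 'i' (letter)
  (4) 'm' (letter)
  (5) 'a' (letter)
  (6) 'l' (letter)
Units from scan: 6
Sound units = 6 units


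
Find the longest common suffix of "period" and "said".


Word 1: "period"
Word 2: "said"
Comparing from end:
  Pos -1: 'd' == 'd'
  Pos -2: 'o' != 'i' (stop)
LCS = "d" (length 1)


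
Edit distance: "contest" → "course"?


Word 1: "contest" (length 7)
Word 2: "course" (length 6)
One optimal edit sequence (insert/delete/substitute each cost 1):
  1. keep 'c'
  2. keep 'o'
  3. delete 'n'  (+1)
  4. substitute 't' -> 'u'  (+1)
  5. substitute 'e' -> 'r'  (+1)
  6. keep 's'
  7. substitute 't' -> 'e'  (+1)
Total edit operations: 4
Edit distance = 4


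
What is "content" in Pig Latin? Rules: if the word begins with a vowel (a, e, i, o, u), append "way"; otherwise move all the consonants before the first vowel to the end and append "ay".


Word: "content"
Starts with consonant(s) → move to end, add 'ay'
Consonant cluster: "c"
Pig Latin = "ontentcay"


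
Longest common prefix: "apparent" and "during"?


Word 1: "apparent"
Word 2: "during"
Comparing from start:
  Pos 0: 'a' != 'd' (stop)
LCP = "" (length 0)


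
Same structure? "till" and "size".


Pattern of "till": [0, 1, 2, 2]
Pattern of "size": [0, 1, 2, 3]
Patterns do not match
Same pattern = No


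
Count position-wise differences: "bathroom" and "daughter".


Comparing character by character (same length = 8):
  Pos 0: 'b' vs 'd' !=
  Pos 1: 'a' vs 'a' =
  Pos 2: 't' vs 'u' !=
  Pos 3: 'h' vs 'g' !=
  Pos 4: 'r' vs 'h' !=
  Pos 5: 'o' vs 't' !=
  Pos 6: 'o' vs 'e' !=
  Pos 7: 'm' vs 'r' !=
Hamming distance = 7


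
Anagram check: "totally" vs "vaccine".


Word 1: "totally" → sorted: allotty
Word 2: "vaccine" → sorted: acceinv
Same letters? allotty != acceinv
Anagram = No


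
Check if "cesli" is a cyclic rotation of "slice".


Word: "slice", Candidate: "cesli"
Method: check if candidate is substring of word+word
"sliceslice" contains "cesli"? Yes
Is rotation = Yes


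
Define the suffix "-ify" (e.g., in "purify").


Suffix: -ify
As in: purify -> pure + -ify, with a spelling change
Meaning = to make


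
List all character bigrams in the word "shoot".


Word: "shoot" (length 5)
Number of bigrams = 5 - 2 + 1 = 4
  Position 0: "sh"
  Position 1: "ho"
  Position 2: "oo"
  Position 3: "ot"
Bigrams = "sh", "ho", "oo", "ot"


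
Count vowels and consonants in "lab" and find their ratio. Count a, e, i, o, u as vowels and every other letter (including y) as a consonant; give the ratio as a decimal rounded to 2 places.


Word: "lab"
Vowels (a,e,i,o,u): 1
Consonants: 2
Ratio = 1/2
= 0.50


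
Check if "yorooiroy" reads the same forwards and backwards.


Word: "yorooiroy"
Reversed: "yoriooroy"
Forward == Backward? yorooiroy != yoriooroy
Palindrome = No


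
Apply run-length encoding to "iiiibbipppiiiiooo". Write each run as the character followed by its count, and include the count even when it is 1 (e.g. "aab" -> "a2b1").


String: "iiiibbipppiiiiooo"
Scanning for consecutive runs:
  'i' x 4
  'b' x 2
  'i' x 1
  'p' x 3
  'i' x 4
  'o' x 3
RLE = "i4b2i1p3i4o3"


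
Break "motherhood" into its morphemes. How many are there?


Word: "motherhood"
Morphemes: mother | -hood
Each morpheme carries meaning
= 2 morphemes


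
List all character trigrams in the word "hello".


Word: "hello" (length 5)
Number of trigrams = 5 - 3 + 1 = 3
  Position 0: "hel"
  Position 1: "ell"
  Position 2: "llo"
Trigrams = "hel", "ell", "llo"


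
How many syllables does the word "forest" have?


Word: "forest"
Syllable breakdown: for-est
Counting: 2 parts
= 2 syllables


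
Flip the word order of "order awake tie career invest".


Original: "order awake tie career invest"
Words (1..n): order | awake | tie | career | invest
Reversed (n..1): invest | career | tie | awake | order
Result = "invest career tie awake order"


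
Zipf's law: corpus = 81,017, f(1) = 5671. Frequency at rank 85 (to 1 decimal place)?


Zipf's law: f(r) = f(1) / r
f(1) = 5671
f(85) = 5671 / 85
= 66.7 occurrences


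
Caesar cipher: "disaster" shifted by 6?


Word: "disaster"
Shift: 6
Each letter → (letter + shift) mod 26:
  'd' (3) + 6 = 9 → 'j'
  'i' (8) + 6 = 14 → 'o'
  's' (18) + 6 = 24 → 'y'
  'a' (0) + 6 = 6 → 'g'
  's' (18) + 6 = 24 → 'y'
  't' (19) + 6 = 25 → 'z'
  'e' (4) + 6 = 10 → 'k'
  'r' (17) + 6 = 23 → 'x'
Result = "joygyzkx"


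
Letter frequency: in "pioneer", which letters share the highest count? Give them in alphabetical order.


Word: "pioneer"
Letter counts:
  'e': 2
  'i': 1
  'n': 1
  'o': 1
  'p': 1
  'r': 1
Maximum count = 2
Most frequent = 'e' (2 times each)


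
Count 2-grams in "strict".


Word: "strict" (length 6)
Number of 2-grams = length - 2 + 1 = 6 - 2 + 1
= 5


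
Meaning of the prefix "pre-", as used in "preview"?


Prefix: pre-
Example: preview = pre- + view
Meaning = before


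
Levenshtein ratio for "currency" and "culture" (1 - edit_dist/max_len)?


Word 1: "currency" (length 8)
Word 2: "culture" (length 7)
One optimal edit sequence:
  1. keep 'c'
  2. keep 'u'
  3. delete 'r'  (+1)
  4. substitute 'r' -> 'l'  (+1)
  5. substitute 'e' -> 't'  (+1)
  6. substitute 'n' -> 'u'  (+1)
  7. substitute 'c' -> 'r'  (+1)
  8. substitute 'y' -> 'e'  (+1)
Edit distance = 6
Max length = max(8, 7) = 8
Similarity = 1 - 6/8
= 0.2500


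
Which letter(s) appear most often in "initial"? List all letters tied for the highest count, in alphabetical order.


Word: "initial"
Letter counts:
  'a': 1
  'i': 3
  'l': 1
  'n': 1
  't': 1
Maximum count = 3
Most frequent = 'i' (3 times each)


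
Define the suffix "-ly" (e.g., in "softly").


Suffix: -ly
Example: softly (soft + -ly)
Meaning = in a manner


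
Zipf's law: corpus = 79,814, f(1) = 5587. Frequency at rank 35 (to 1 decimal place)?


Zipf's law: f(r) = f(1) / r
f(1) = 5587
f(35) = 5587 / 35
= 159.6 occurrences


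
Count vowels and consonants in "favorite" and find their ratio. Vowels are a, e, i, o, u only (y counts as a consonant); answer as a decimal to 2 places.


Word: "favorite"
Vowels (a,e,i,o,u): 4
Consonants: 4
Ratio = 4/4
= 1.00


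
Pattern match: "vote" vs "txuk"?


Pattern of "vote": [0, 1, 2, 3]
Pattern of "txuk": [0, 1, 2, 3]
Patterns match
Same pattern = Yes


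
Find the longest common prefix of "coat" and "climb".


Word 1: "coat"
Word 2: "climb"
Comparing from start:
  Pos 0: 'c' == 'c'
  Pos 1: 'o' != 'l' (stop)
LCP = "c" (length 1)


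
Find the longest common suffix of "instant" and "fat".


Word 1: "instant"
Word 2: "fat"
Comparing from end:
  Pos -1: 't' == 't'
  Pos -2: 'n' != 'a' (stop)
LCS = "t" (length 1)


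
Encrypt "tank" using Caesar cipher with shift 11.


Word: "tank"
Shift: 11
Each letter → (letter + shift) mod 26:
  't' (19) + 11 = 4 → 'e'
  'a' (0) + 11 = 11 → 'l'
  'n' (13) + 11 = 24 → 'y'
  'k' (10) + 11 = 21 → 'v'
Result = "elyv"


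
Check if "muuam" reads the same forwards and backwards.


Word: "muuam"
Reversed: "mauum"
Forward == Backward? muuam != mauum
Palindrome = No


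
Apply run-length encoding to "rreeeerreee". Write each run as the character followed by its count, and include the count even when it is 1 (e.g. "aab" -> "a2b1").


String: "rreeeerreee"
Scanning for consecutive runs:
  'r' x 2
  'e' x 4
  'r' x 2
  'e' x 3
RLE = "r2e4r2e3"


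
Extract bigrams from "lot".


Word: "lot" (length 3)
Number of bigrams = 3 - 2 + 1 = 2
  Position 0: "lo"
  Position 1: "ot"
Bigrams = "lo", "ot"


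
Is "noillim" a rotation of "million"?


Word: "million", Candidate: "noillim"
Method: check if candidate is substring of word+word
"millionmillion" contains "noillim"? No
Is rotation = No


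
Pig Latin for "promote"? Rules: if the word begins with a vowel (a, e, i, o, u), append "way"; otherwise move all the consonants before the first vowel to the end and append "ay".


Word: "promote"
Starts with consonant(s) → move to end, add 'ay'
Consonant cluster: "pr"
Pig Latin = "omotepray"


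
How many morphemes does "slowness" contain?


Word: "slowness"
Morphemes: slow / -ness
Each morpheme carries meaning
= 2 morphemes


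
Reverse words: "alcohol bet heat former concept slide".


Original: "alcohol bet heat former concept slide"
Words (1..n): alcohol | bet | heat | former | concept | slide
Reversed (n..1): slide | concept | former | heat | bet | alcohol
Result = "slide concept former heat bet alcohol"


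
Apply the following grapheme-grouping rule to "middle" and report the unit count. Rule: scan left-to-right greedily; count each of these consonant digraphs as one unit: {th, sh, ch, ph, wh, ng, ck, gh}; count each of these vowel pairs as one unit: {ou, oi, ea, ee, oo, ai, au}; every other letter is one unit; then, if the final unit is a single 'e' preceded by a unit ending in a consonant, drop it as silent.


Word: "middle" (6 letters)
Left-to-right scan:
  (1) 'm' (letter)
  (2) 'i' (letter)
  (3) 'd' (letter)
  (4) 'd' (letter)
  (5) 'l' (letter)
  (6) 'e' (letter)
Units from scan: 6
Final unit is 'e' after a consonant -> drop as silent (-1)
Sound units = 5 units


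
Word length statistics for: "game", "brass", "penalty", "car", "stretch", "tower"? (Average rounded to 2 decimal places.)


Lengths: "game"=4, "brass"=5, "penalty"=7, "car"=3, "stretch"=7, "tower"=5
Sum = 31, Count = 6
Average = 31/6 = 5.17
= avg=5.17, min=3, max=7


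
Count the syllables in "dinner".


Word: "dinner"
Syllable breakdown: din · ner
Counting: 2 parts
= 2 syllables


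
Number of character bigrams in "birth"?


Word: "birth" (length 5)
Number of 2-grams = length - 2 + 1 = 5 - 2 + 1
= 4


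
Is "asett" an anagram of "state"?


Word 1: "state" → sorted: aestt
Word 2: "asett" → sorted: aestt
Same letters? aestt == aestt
Anagram = Yes


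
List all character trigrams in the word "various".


Word: "various" (length 7)
Number of trigrams = 7 - 3 + 1 = 5
  Position 0: "var"
  Position 1: "ari"
  Position 2: "rio"
  Position 3: "iou"
  Position 4: "ous"
Trigrams = "var", "ari", "rio", "iou", "ous"


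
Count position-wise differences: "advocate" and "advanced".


Comparing character by character (same length = 8):
  Pos 0: 'a' vs 'a' =
  Pos 1: 'd' vs 'd' =
  Pos 2: 'v' vs 'v' =
  Pos 3: 'o' vs 'a' !=
  Pos 4: 'c' vs 'n' !=
  Pos 5: 'a' vs 'c' !=
  Pos 6: 't' vs 'e' !=
  Pos 7: 'e' vs 'd' !=
Hamming distance = 5


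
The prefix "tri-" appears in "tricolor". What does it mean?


Prefix: tri-
Example: tricolor = tri- + color
Meaning = three


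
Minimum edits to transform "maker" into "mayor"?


Word 1: "maker" (length 5)
Word 2: "mayor" (length 5)
One optimal edit sequence (insert/delete/substitute each cost 1):
  1. keep 'm'
  2. keep 'a'
  3. substitute 'k' -> 'y'  (+1)
  4. substitute 'e' -> 'o'  (+1)
  5. keep 'r'
Total edit operations: 2
Edit distance = 2


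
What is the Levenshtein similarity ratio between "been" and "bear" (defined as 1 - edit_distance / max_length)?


Word 1: "been" (length 4)
Word 2: "bear" (length 4)
One optimal edit sequence:
  1. keep 'b'
  2. keep 'e'
  3. substitute 'e' -> 'a'  (+1)
  4. substitute 'n' -> 'r'  (+1)
Edit distance = 2
Max length = max(4, 4) = 4
Similarity = 1 - 2/4
= 0.5000


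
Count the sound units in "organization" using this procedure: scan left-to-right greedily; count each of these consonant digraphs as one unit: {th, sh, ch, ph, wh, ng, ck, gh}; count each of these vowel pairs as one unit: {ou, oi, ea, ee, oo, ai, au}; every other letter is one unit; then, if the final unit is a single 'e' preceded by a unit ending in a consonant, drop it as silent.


Word: "organization" (12 letters)
Left-to-right scan:
  1. 'o' (letter)
  2. 'r' (letter)
  3. 'g' (letter)
  4. 'a' (letter)
  5. 'n' (letter)
  6. 'i' (letter)
  7. 'z' (letter)
  8. 'a' (letter)
  9. 't' (letter)
  10. 'i' (letter)
  11. 'o' (letter)
  12. 'n' (letter)
Units from scan: 12
Sound units = 12 units


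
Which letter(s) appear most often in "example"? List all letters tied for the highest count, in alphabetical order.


Word: "example"
Letter counts:
  'a': 1
  'e': 2
  'l': 1
  'm': 1
  'p': 1
  'x': 1
Maximum count = 2
Most frequent = 'e' (2 times each)


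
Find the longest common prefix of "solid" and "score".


Word 1: "solid"
Word 2: "score"
Comparing from start:
  Pos 0: 's' == 's'
  Pos 1: 'o' != 'c' (stop)
LCP = "s" (length 1)


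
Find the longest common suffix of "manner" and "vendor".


Word 1: "manner"
Word 2: "vendor"
Comparing from end:
  Pos -1: 'r' == 'r'
  Pos -2: 'e' != 'o' (stop)
LCS = "r" (length 1)


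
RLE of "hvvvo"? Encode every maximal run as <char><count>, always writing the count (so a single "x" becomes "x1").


String: "hvvvo"
Scanning for consecutive runs:
  'h' x 1
  'v' x 3
  'o' x 1
RLE = "h1v3o1"


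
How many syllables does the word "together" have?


Word: "together"
Syllable breakdown: to | geth | er
Counting: 3 parts
= 3 syllables


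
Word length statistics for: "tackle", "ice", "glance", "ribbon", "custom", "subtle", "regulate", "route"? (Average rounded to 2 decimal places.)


Lengths: "tackle"=6, "ice"=3, "glance"=6, "ribbon"=6, "custom"=6, "subtle"=6, "regulate"=8, "route"=5
Sum = 46, Count = 8
Average = 46/8 = 5.75
= avg=5.75, min=3, max=8


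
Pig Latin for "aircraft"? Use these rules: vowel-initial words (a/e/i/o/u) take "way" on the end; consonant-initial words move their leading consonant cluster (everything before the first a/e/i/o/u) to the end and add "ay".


Word: "aircraft"
Starts with vowel → add 'way'
Pig Latin = "aircraftway"


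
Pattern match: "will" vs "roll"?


Pattern of "will": [0, 1, 2, 2]
Pattern of "roll": [0, 1, 2, 2]
Patterns match
Same pattern = Yes


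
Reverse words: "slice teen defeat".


Original: "slice teen defeat"
Words (1..n): slice | teen | defeat
Reversed (n..1): defeat | teen | slice
Result = "defeat teen slice"


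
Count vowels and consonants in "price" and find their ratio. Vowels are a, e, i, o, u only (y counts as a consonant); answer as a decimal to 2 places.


Word: "price"
Vowels (a,e,i,o,u): 2
Consonants: 3
Ratio = 2/3
= 0.67


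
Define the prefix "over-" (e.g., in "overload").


Prefix: over-
Example: overload = over- + load
Meaning = excessive


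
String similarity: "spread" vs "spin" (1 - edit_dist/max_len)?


Word 1: "spread" (length 6)
Word 2: "spin" (length 4)
One optimal edit sequence:
  1. keep 's'
  2. keep 'p'
  3. delete 'r'  (+1)
  4. delete 'e'  (+1)
  5. substitute 'a' -> 'i'  (+1)
  6. substitute 'd' -> 'n'  (+1)
Edit distance = 4
Max length = max(6, 4) = 6
Similarity = 1 - 4/6
= 0.3333


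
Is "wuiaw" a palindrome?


Word: "wuiaw"
Reversed: "waiuw"
Forward == Backward? wuiaw != waiuw
Palindrome = No


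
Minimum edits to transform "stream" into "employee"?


Word 1: "stream" (length 6)
Word 2: "employee" (length 8)
One optimal edit sequence (insert/delete/substitute each cost 1):
  1. insert 'e'  (+1)
  2. insert 'm'  (+1)
  3. substitute 's' -> 'p'  (+1)
  4. substitute 't' -> 'l'  (+1)
  5. substitute 'r' -> 'o'  (+1)
  6. substitute 'e' -> 'y'  (+1)
  7. substitute 'a' -> 'e'  (+1)
  8. substitute 'm' -> 'e'  (+1)
Total edit operations: 8
Edit distance = 8


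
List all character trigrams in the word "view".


Word: "view" (length 4)
Number of trigrams = 4 - 3 + 1 = 2
  Position 0: "vie"
  Position 1: "iew"
Trigrams = "vie", "iew"


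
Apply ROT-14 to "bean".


Word: "bean"
Shift: 14
Each letter → (letter + shift) mod 26:
  'b' (1) + 14 = 15 → 'p'
  'e' (4) + 14 = 18 → 's'
  'a' (0) + 14 = 14 → 'o'
  'n' (13) + 14 = 1 → 'b'
Result = "psob"


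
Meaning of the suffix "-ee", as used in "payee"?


Suffix: -ee
Example: payee = pay + -ee
Meaning = one who receives


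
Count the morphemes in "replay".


Word: "replay"
Morphemes: re- / play
Each morpheme carries meaning
= 2 morphemes


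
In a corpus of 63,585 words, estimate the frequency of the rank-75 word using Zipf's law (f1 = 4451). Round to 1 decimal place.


Zipf's law: f(r) = f(1) / r
f(1) = 4451
f(75) = 4451 / 75
= 59.3 occurrences


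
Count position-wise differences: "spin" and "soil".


Comparing character by character (same length = 4):
  Pos 0: 's' vs 's' =
  Pos 1: 'p' vs 'o' !=
  Pos 2: 'i' vs 'i' =
  Pos 3: 'n' vs 'l' !=
Hamming distance = 2


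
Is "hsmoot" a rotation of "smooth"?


Word: "smooth", Candidate: "hsmoot"
Method: check if candidate is substring of word+word
"smoothsmooth" contains "hsmoot"? Yes
Is rotation = Yes


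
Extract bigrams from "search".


Word: "search" (length 6)
Number of bigrams = 6 - 2 + 1 = 5
  Position 0: "se"
  Position 1: "ea"
  Position 2: "ar"
  Position 3: "rc"
  Position 4: "ch"
Bigrams = "se", "ea", "ar", "rc", "ch"


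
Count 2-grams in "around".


Word: "around" (length 6)
Number of 2-grams = length - 2 + 1 = 6 - 2 + 1
= 5


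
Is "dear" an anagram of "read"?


Word 1: "read" → sorted: ader
Word 2: "dear" → sorted: ader
Same letters? ader == ader
Anagram = Yes


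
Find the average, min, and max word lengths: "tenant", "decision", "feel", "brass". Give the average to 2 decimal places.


Lengths: "tenant"=6, "decision"=8, "feel"=4, "brass"=5
Sum = 23, Count = 4
Average = 23/4 = 5.75
= avg=5.75, min=4, max=8


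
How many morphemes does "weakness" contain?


Word: "weakness"
Morphemes: weak + -ness
Each morpheme carries meaning
= 2 morphemes


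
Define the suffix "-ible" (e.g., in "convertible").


Suffix: -ible
Example: convertible (convert + -ible)
Meaning = capable of


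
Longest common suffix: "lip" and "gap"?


Word 1: "lip"
Word 2: "gap"
Comparing from end:
  Pos -1: 'p' == 'p'
  Pos -2: 'i' != 'a' (stop)
LCS = "p" (length 1)


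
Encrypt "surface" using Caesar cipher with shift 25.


Word: "surface"
Shift: 25
Each letter → (letter + shift) mod 26:
  's' (18) + 25 = 17 → 'r'
  'u' (20) + 25 = 19 → 't'
  'r' (17) + 25 = 16 → 'q'
  'f' (5) + 25 = 4 → 'e'
  'a' (0) + 25 = 25 → 'z'
  'c' (2) + 25 = 1 → 'b'
  'e' (4) + 25 = 3 → 'd'
Result = "rtqezbd"


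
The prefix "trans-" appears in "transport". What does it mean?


Prefix: trans-
Example: transport = trans- + port
Meaning = across


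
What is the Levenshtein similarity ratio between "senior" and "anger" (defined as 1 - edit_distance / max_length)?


Word 1: "senior" (length 6)
Word 2: "anger" (length 5)
One optimal edit sequence:
  1. delete 's'  (+1)
  2. substitute 'e' -> 'a'  (+1)
  3. keep 'n'
  4. substitute 'i' -> 'g'  (+1)
  5. substitute 'o' -> 'e'  (+1)
  6. keep 'r'
Edit distance = 4
Max length = max(6, 5) = 6
Similarity = 1 - 4/6
= 0.3333


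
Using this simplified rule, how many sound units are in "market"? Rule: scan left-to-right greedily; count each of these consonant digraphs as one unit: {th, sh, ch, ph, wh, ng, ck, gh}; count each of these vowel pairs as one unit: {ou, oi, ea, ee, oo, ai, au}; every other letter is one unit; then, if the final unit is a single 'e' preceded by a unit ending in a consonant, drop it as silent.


Word: "market" (6 letters)
Left-to-right scan:
  1. 'm' (letter)
  2. 'a' (letter)
  3. 'r' (letter)
  4. 'k' (letter)
  5. 'e' (letter)
  6. 't' (letter)
Units from scan: 6
Sound units = 6 units


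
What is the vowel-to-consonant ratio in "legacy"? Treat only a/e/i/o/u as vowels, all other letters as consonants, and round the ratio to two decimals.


Word: "legacy"
Vowels (a,e,i,o,u): 2
Consonants: 4
Ratio = 2/4
= 0.50


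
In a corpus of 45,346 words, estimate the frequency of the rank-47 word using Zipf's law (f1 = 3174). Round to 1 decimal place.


Zipf's law: f(r) = f(1) / r
f(1) = 3174
f(47) = 3174 / 47
= 67.5 occurrences


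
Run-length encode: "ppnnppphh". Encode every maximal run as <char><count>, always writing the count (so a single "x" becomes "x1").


String: "ppnnppphh"
Scanning for consecutive runs:
  'p' x 2
  'n' x 2
  'p' x 3
  'h' x 2
RLE = "p2n2p3h2"


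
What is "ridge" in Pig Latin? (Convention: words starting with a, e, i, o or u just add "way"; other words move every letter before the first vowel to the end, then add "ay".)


Word: "ridge"
Starts with consonant(s) → move to end, add 'ay'
Consonant cluster: "r"
Pig Latin = "idgeray"


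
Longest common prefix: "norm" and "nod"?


Word 1: "norm"
Word 2: "nod"
Comparing from start:
  Pos 0: 'n' == 'n'
  Pos 1: 'o' == 'o'
  Pos 2: 'r' != 'd' (stop)
LCP = "no" (length 2)


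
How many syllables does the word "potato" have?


Word: "potato"
Syllable breakdown: po-ta-to
Counting: 3 parts
= 3 syllables


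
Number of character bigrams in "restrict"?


Word: "restrict" (length 8)
Number of 2-grams = length - 2 + 1 = 8 - 2 + 1
= 7


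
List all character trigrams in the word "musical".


Word: "musical" (length 7)
Number of trigrams = 7 - 3 + 1 = 5
  Position 0: "mus"
  Position 1: "usi"
  Position 2: "sic"
  Position 3: "ica"
  Position 4: "cal"
Trigrams = "mus", "usi", "sic", "ica", "cal"


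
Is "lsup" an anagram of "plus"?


Word 1: "plus" → sorted: lpsu
Word 2: "lsup" → sorted: lpsu
Same letters? lpsu == lpsu
Anagram = Yes


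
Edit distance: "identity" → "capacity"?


Word 1: "identity" (length 8)
Word 2: "capacity" (length 8)
One optimal edit sequence (insert/delete/substitute each cost 1):
  1. substitute 'i' -> 'c'  (+1)
  2. substitute 'd' -> 'a'  (+1)
  3. substitute 'e' -> 'p'  (+1)
  4. substitute 'n' -> 'a'  (+1)
  5. substitute 't' -> 'c'  (+1)
  6. keep 'i'
  7. keep 't'
  8. keep 'y'
Total edit operations: 5
Edit distance = 5


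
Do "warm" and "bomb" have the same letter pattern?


Pattern of "warm": [0, 1, 2, 3]
Pattern of "bomb": [0, 1, 2, 0]
Patterns do not match
Same pattern = No


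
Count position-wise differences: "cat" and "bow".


Comparing character by character (same length = 3):
  Pos 0: 'c' vs 'b' !=
  Pos 1: 'a' vs 'o' !=
  Pos 2: 't' vs 'w' !=
Hamming distance = 3


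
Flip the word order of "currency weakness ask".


Original: "currency weakness ask"
Words (1..n): currency | weakness | ask
Reversed (n..1): ask | weakness | currency
Result = "ask weakness currency"


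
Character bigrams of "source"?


Word: "source" (length 6)
Number of bigrams = 6 - 2 + 1 = 5
  Position 0: "so"
  Position 1: "ou"
  Position 2: "ur"
  Position 3: "rc"
  Position 4: "ce"
Bigrams = "so", "ou", "ur", "rc", "ce"


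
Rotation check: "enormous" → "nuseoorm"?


Word: "enormous", Candidate: "nuseoorm"
Method: check if candidate is substring of word+word
"enormousenormous" contains "nuseoorm"? No
Is rotation = No


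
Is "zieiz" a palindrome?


Word: "zieiz"
Reversed: "zieiz"
Forward == Backward? zieiz == zieiz
Palindrome = Yes


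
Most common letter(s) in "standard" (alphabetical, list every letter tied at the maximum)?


Word: "standard"
Letter counts:
  'a': 2
  'd': 2
  'n': 1
  'r': 1
  's': 1
  't': 1
Maximum count = 2
Most frequent = 'a', 'd' (2 times each)


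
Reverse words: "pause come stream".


Original: "pause come stream"
Words (1..n): pause | come | stream
Reversed (n..1): stream | come | pause
Result = "stream come pause"


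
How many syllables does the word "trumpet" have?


Word: "trumpet"
Syllable breakdown: trum / pet
Counting: 2 parts
= 2 syllables
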